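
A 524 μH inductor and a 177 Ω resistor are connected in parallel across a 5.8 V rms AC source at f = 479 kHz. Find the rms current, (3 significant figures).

33.0 mA

ω = 2πf = 3.01e+06 rad/s
X_L = ωL = 1580 Ω
Parallel: admittances add. Y = 1/R + 1/(jωL)
Y = (0.00565 − j0.000634) S
|Y| = 0.00569 S → |Z| = 1/|Y| = 176 Ω, ∠Z = −∠Y = 6.40°
I = V/|Z| = 5.8/176 = 33.0 mA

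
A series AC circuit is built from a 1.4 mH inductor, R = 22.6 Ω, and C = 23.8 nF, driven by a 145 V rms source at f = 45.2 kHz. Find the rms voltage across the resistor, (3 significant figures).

ω = 2πf = 284000 rad/s
X_L = ωL = 398 Ω
X_C = 1/(ωC) = 148 Ω
Net reactance X = X_L − X_C = 250 Ω
Z = 22.6 + j250 Ω
|Z| = √(22.6² + 250²) = 251 Ω
I = V/|Z| = 578 mA
V_R = I·|Z_R| = 0.578 × 22.6 = 13.1 V

13.1 V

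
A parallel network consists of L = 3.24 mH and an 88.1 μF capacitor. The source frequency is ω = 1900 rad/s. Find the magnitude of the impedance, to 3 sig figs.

202 Ω

X_L = ωL = 6.16 Ω
X_C = 1/(ωC) = 5.97 Ω
Parallel: admittances add. Y = 1/(jωL) + jωC
Y = (0 + j0.00495) S
|Y| = 0.00495 S → |Z| = 1/|Y| = 202 Ω, ∠Z = −∠Y = -90.0°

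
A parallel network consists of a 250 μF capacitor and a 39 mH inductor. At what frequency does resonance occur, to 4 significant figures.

ω₀ = 1/√(LC) = 1/√(0.039 × 0.00025) = 320.3 rad/s
f₀ = ω₀/(2π) = 50.97 Hz

50.97 Hz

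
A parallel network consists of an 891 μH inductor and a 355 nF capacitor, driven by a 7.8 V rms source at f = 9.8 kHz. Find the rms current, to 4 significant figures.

28.33 mA

ω = 2πf = 61580 rad/s
X_L = ωL = 54.86 Ω
X_C = 1/(ωC) = 45.75 Ω
Parallel: admittances add. Y = 1/(jωL) + jωC
Y = (0 + j0.003632) S
|Y| = 0.003632 S → |Z| = 1/|Y| = 275.3 Ω, ∠Z = −∠Y = -90.00°
I = V/|Z| = 7.8/275.3 = 28.33 mA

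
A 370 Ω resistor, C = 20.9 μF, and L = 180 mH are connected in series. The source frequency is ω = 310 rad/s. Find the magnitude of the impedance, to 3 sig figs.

383 Ω

X_L = ωL = 55.8 Ω
X_C = 1/(ωC) = 154 Ω
Net reactance X = X_L − X_C = -98.5 Ω
Z = 370 − j98.5 Ω
|Z| = √(370² + 98.5²) = 383 Ω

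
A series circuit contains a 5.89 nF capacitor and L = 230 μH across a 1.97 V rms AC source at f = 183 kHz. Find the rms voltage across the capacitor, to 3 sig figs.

ω = 2πf = 1.15e+06 rad/s
X_L = ωL = 264 Ω
X_C = 1/(ωC) = 148 Ω
Net reactance X = X_L − X_C = 117 Ω
Z = j117 Ω
|Z| = √(0² + 117²) = 117 Ω
I = V/|Z| = 16.9 mA
V_C = I·|Z_C| = 0.0169 × 148 = 2.49 V

2.49 V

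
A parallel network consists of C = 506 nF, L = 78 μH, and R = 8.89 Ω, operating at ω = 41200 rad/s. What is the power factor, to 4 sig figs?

X_L = ωL = 3.214 Ω
X_C = 1/(ωC) = 47.97 Ω
Parallel: admittances add. Y = 1/R + 1/(jωL) + jωC
Y = (0.1125 − j0.2903) S
|Y| = 0.3114 S → |Z| = 1/|Y| = 3.212 Ω, ∠Z = −∠Y = 68.82°
cos φ = cos(68.82°) = 0.3613

0.3613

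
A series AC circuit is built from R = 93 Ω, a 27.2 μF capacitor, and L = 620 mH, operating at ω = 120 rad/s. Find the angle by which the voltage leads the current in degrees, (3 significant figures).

-68.2°

X_L = ωL = 74.4 Ω
X_C = 1/(ωC) = 306 Ω
Net reactance X = X_L − X_C = -232 Ω
Z = 93.0 − j232 Ω
|Z| = √(93.0² + 232²) = 250 Ω
∠Z = arctan(-232/93.0) = -68.2°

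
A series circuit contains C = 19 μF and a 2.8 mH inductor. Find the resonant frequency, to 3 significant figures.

690 Hz

ω₀ = 1/√(LC) = 1/√(0.0028 × 1.9e-05) = 4336 rad/s
f₀ = ω₀/(2π) = 690 Hz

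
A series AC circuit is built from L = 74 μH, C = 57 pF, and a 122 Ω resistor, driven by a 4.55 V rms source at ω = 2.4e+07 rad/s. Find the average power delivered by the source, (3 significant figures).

2.28 mW

X_L = ωL = 1780 Ω
X_C = 1/(ωC) = 731 Ω
Net reactance X = X_L − X_C = 1050 Ω
Z = 122 + j1050 Ω
|Z| = √(122² + 1050²) = 1050 Ω
∠Z = arctan(1050/122) = 83.3°
I = V/|Z| = 4.32 mA
P = VI cos φ = 4.55 × 0.00432 × cos(83.3°) = 2.28 mW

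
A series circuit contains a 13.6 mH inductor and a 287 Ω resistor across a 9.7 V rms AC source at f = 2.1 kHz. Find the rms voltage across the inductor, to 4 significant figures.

5.142 V

ω = 2πf = 13190 rad/s
X_L = ωL = 179.4 Ω
Z = 287.0 + j179.4 Ω
|Z| = √(287.0² + 179.4²) = 338.5 Ω
I = V/|Z| = 28.66 mA
V_L = I·|Z_L| = 0.02866 × 179.4 = 5.142 V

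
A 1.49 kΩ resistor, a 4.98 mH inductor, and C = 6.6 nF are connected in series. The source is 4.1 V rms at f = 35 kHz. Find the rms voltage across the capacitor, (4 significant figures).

ω = 2πf = 219900 rad/s
X_L = ωL = 1095 Ω
X_C = 1/(ωC) = 689.0 Ω
Net reactance X = X_L − X_C = 406.2 Ω
Z = 1490 + j406.2 Ω
|Z| = √(1490² + 406.2²) = 1544 Ω
I = V/|Z| = 2.655 mA
V_C = I·|Z_C| = 0.002655 × 689.0 = 1.829 V

1.829 V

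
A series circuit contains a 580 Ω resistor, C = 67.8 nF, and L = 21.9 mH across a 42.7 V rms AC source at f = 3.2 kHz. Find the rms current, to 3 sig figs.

ω = 2πf = 20110 rad/s
X_L = ωL = 440 Ω
X_C = 1/(ωC) = 734 Ω
Net reactance X = X_L − X_C = -293 Ω
Z = 580 − j293 Ω
|Z| = √(580² + 293²) = 650 Ω
I = V/|Z| = 42.7/650 = 65.7 mA

65.7 mA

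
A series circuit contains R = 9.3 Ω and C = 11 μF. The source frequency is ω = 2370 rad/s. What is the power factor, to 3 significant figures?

0.236

X_C = 1/(ωC) = 38.4 Ω
Z = 9.30 − j38.4 Ω
|Z| = √(9.30² + 38.4²) = 39.5 Ω
∠Z = arctan(-38.4/9.30) = -76.4°
cos φ = cos(-76.4°) = 0.236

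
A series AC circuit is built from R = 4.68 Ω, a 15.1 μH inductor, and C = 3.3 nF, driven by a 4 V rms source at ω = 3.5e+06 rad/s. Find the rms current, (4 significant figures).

117.5 mA

X_L = ωL = 52.85 Ω
X_C = 1/(ωC) = 86.58 Ω
Net reactance X = X_L − X_C = -33.73 Ω
Z = 4.680 − j33.73 Ω
|Z| = √(4.680² + 33.73²) = 34.05 Ω
I = V/|Z| = 4/34.05 = 117.5 mA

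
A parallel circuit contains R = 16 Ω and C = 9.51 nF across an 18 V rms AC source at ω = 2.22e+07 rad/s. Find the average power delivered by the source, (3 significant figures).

X_C = 1/(ωC) = 4.74 Ω
Parallel: admittances add. Y = 1/R + jωC
Y = (0.0625 + j0.211) S
|Y| = 0.220 S → |Z| = 1/|Y| = 4.54 Ω, ∠Z = −∠Y = -73.5°
I = V/|Z| = 3.96 A
P = VI cos φ = 18 × 3.96 × cos(-73.5°) = 20.3 W

20.3 W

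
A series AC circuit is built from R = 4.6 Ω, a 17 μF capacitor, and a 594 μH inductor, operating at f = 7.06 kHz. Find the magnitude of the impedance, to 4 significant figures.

25.44 Ω

ω = 2πf = 44360 rad/s
X_L = ωL = 26.35 Ω
X_C = 1/(ωC) = 1.326 Ω
Net reactance X = X_L − X_C = 25.02 Ω
Z = 4.600 + j25.02 Ω
|Z| = √(4.600² + 25.02²) = 25.44 Ω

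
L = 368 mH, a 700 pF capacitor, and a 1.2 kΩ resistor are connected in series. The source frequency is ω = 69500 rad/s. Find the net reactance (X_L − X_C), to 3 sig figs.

5020 Ω

X_L = ωL = 25600 Ω
X_C = 1/(ωC) = 20600 Ω
X = 25600 − 20600 = 5020 Ω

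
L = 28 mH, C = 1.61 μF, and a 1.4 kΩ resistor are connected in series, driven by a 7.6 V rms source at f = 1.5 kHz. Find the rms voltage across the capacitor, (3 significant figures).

0.354 V

ω = 2πf = 9425 rad/s
X_L = ωL = 264 Ω
X_C = 1/(ωC) = 65.9 Ω
Net reactance X = X_L − X_C = 198 Ω
Z = 1400 + j198 Ω
|Z| = √(1400² + 198²) = 1410 Ω
I = V/|Z| = 5.38 mA
V_C = I·|Z_C| = 0.00538 × 65.9 = 0.354 V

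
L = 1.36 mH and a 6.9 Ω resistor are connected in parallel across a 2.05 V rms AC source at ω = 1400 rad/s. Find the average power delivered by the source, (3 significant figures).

609 mW

X_L = ωL = 1.90 Ω
Parallel: admittances add. Y = 1/R + 1/(jωL)
Y = (0.145 − j0.525) S
|Y| = 0.545 S → |Z| = 1/|Y| = 1.84 Ω, ∠Z = −∠Y = 74.6°
I = V/|Z| = 1.12 A
P = VI cos φ = 2.05 × 1.12 × cos(74.6°) = 609 mW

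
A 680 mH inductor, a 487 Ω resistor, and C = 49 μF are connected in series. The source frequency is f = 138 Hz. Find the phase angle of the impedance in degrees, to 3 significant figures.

ω = 2πf = 867.1 rad/s
X_L = ωL = 590 Ω
X_C = 1/(ωC) = 23.5 Ω
Net reactance X = X_L − X_C = 566 Ω
Z = 487 + j566 Ω
|Z| = √(487² + 566²) = 747 Ω
∠Z = arctan(566/487) = 49.3°

49.3°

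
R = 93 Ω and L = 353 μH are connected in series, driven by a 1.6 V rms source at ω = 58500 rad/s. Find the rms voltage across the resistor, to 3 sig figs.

X_L = ωL = 20.7 Ω
Z = 93.0 + j20.7 Ω
|Z| = √(93.0² + 20.7²) = 95.3 Ω
I = V/|Z| = 16.8 mA
V_R = I·|Z_R| = 0.0168 × 93.0 = 1.56 V

1.56 V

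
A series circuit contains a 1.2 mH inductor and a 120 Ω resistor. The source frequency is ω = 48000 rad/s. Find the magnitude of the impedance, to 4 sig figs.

133.1 Ω

X_L = ωL = 57.60 Ω
Z = 120.0 + j57.60 Ω
|Z| = √(120.0² + 57.60²) = 133.1 Ω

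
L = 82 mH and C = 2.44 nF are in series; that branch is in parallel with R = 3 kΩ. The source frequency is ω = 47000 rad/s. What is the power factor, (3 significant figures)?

0.851

X_L = ωL = 3850 Ω
X_C = 1/(ωC) = 8720 Ω
Branch 1: Z₁ = R = 3000 Ω
Branch 2 (series LC): Z₂ = j(X_L − X_C) = −j4870 Ω
Parallel: Z = Z₁Z₂/(Z₁+Z₂), |Z| = 2550 Ω, ∠Z = -31.7°
cos φ = cos(-31.7°) = 0.851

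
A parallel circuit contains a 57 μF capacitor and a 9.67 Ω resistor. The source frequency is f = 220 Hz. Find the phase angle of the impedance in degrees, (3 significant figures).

-37.3°

ω = 2πf = 1382 rad/s
X_C = 1/(ωC) = 12.7 Ω
Parallel: admittances add. Y = 1/R + jωC
Y = (0.103 + j0.0788) S
|Y| = 0.130 S → |Z| = 1/|Y| = 7.69 Ω, ∠Z = −∠Y = -37.3°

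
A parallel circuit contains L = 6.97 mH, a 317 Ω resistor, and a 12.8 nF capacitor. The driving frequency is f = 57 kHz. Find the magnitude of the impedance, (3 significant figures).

ω = 2πf = 358100 rad/s
X_L = ωL = 2500 Ω
X_C = 1/(ωC) = 218 Ω
Parallel: admittances add. Y = 1/R + 1/(jωL) + jωC
Y = (0.00315 + j0.00418) S
|Y| = 0.00524 S → |Z| = 1/|Y| = 191 Ω, ∠Z = −∠Y = -53.0°

191 Ω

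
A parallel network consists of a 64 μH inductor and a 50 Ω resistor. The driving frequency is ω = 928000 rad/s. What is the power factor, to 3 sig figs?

X_L = ωL = 59.4 Ω
Parallel: admittances add. Y = 1/R + 1/(jωL)
Y = (0.0200 − j0.0168) S
|Y| = 0.0261 S → |Z| = 1/|Y| = 38.3 Ω, ∠Z = −∠Y = 40.1°
cos φ = cos(40.1°) = 0.765

0.765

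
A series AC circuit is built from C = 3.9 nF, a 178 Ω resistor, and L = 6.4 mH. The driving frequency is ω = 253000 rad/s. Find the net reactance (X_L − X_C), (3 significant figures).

X_L = ωL = 1620 Ω
X_C = 1/(ωC) = 1010 Ω
X = 1620 − 1010 = 606 Ω

606 Ω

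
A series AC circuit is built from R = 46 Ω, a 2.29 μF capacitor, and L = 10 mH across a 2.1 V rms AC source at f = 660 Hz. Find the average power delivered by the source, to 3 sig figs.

ω = 2πf = 4147 rad/s
X_L = ωL = 41.5 Ω
X_C = 1/(ωC) = 105 Ω
Net reactance X = X_L − X_C = -63.8 Ω
Z = 46.0 − j63.8 Ω
|Z| = √(46.0² + 63.8²) = 78.7 Ω
∠Z = arctan(-63.8/46.0) = -54.2°
I = V/|Z| = 26.7 mA
P = VI cos φ = 2.1 × 0.0267 × cos(-54.2°) = 32.8 mW

32.8 mW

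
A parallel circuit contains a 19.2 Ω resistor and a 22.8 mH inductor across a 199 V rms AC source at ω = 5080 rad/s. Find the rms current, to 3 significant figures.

10.5 A

X_L = ωL = 116 Ω
Parallel: admittances add. Y = 1/R + 1/(jωL)
Y = (0.0521 − j0.00863) S
|Y| = 0.0528 S → |Z| = 1/|Y| = 18.9 Ω, ∠Z = −∠Y = 9.41°
I = V/|Z| = 199/18.9 = 10.5 A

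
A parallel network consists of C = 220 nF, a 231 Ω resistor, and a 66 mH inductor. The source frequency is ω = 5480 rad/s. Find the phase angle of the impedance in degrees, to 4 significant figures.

19.81°

X_L = ωL = 361.7 Ω
X_C = 1/(ωC) = 829.5 Ω
Parallel: admittances add. Y = 1/R + 1/(jωL) + jωC
Y = (0.004329 − j0.001559) S
|Y| = 0.004601 S → |Z| = 1/|Y| = 217.3 Ω, ∠Z = −∠Y = 19.81°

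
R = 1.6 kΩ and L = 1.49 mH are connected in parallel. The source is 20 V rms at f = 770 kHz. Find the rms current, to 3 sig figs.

12.8 mA

ω = 2πf = 4.838e+06 rad/s
X_L = ωL = 7210 Ω
Parallel: admittances add. Y = 1/R + 1/(jωL)
Y = (0.000625 − j0.000139) S
|Y| = 0.000640 S → |Z| = 1/|Y| = 1560 Ω, ∠Z = −∠Y = 12.5°
I = V/|Z| = 20/1560 = 12.8 mA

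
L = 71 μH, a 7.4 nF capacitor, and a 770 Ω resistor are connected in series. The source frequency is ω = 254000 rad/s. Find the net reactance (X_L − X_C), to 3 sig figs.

X_L = ωL = 18.0 Ω
X_C = 1/(ωC) = 532 Ω
X = 18.0 − 532 = -514 Ω

-514 Ω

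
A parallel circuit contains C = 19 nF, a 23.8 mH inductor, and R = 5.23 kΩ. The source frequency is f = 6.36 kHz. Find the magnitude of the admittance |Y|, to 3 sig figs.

ω = 2πf = 39960 rad/s
X_L = ωL = 951 Ω
X_C = 1/(ωC) = 1320 Ω
Parallel: admittances add. Y = 1/R + 1/(jωL) + jωC
Y = (0.000191 − j0.000292) S
|Y| = 0.000349 S → |Z| = 1/|Y| = 2860 Ω, ∠Z = −∠Y = 56.8°

349 μS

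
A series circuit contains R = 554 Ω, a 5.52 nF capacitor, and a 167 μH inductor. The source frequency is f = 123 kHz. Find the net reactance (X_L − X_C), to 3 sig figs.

ω = 2πf = 772800 rad/s
X_L = ωL = 129 Ω
X_C = 1/(ωC) = 234 Ω
X = 129 − 234 = -105 Ω

-105 Ω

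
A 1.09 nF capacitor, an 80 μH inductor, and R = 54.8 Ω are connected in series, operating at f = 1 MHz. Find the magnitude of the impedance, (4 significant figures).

ω = 2πf = 6.283e+06 rad/s
X_L = ωL = 502.7 Ω
X_C = 1/(ωC) = 146.0 Ω
Net reactance X = X_L − X_C = 356.6 Ω
Z = 54.80 + j356.6 Ω
|Z| = √(54.80² + 356.6²) = 360.8 Ω

360.8 Ω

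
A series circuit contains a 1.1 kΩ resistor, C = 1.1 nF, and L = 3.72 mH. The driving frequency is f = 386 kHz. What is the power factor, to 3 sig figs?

ω = 2πf = 2.425e+06 rad/s
X_L = ωL = 9020 Ω
X_C = 1/(ωC) = 375 Ω
Net reactance X = X_L − X_C = 8650 Ω
Z = 1100 + j8650 Ω
|Z| = √(1100² + 8650²) = 8720 Ω
∠Z = arctan(8650/1100) = 82.8°
cos φ = cos(82.8°) = 0.126

0.126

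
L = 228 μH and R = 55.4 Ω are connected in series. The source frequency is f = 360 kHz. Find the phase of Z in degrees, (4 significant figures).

83.87°

ω = 2πf = 2.262e+06 rad/s
X_L = ωL = 515.7 Ω
Z = 55.40 + j515.7 Ω
|Z| = √(55.40² + 515.7²) = 518.7 Ω
∠Z = arctan(515.7/55.40) = 83.87°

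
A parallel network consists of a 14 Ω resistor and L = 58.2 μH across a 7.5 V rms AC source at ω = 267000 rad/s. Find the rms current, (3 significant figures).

721 mA

X_L = ωL = 15.5 Ω
Parallel: admittances add. Y = 1/R + 1/(jωL)
Y = (0.0714 − j0.0644) S
|Y| = 0.0961 S → |Z| = 1/|Y| = 10.4 Ω, ∠Z = −∠Y = 42.0°
I = V/|Z| = 7.5/10.4 = 721 mA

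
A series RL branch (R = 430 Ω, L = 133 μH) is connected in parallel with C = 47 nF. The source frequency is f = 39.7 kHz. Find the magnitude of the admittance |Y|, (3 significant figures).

ω = 2πf = 249400 rad/s
X_L = ωL = 33.2 Ω
X_C = 1/(ωC) = 85.3 Ω
Branch 1 (R+jX_L): Z₁ = 430 + j33.2 Ω, |Z₁| = 431 Ω
Branch 2 (−jX_C): Z₂ = −j85.3 Ω
Parallel: Z = Z₁Z₂/(Z₁+Z₂), |Z| = 84.9 Ω, ∠Z = -78.7°
|Y| = 1/|Z| = 11.8 mS

11.8 mS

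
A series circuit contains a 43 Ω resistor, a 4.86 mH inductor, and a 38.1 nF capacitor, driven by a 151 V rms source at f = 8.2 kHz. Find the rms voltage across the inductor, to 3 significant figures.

ω = 2πf = 51520 rad/s
X_L = ωL = 250 Ω
X_C = 1/(ωC) = 509 Ω
Net reactance X = X_L − X_C = -259 Ω
Z = 43.0 − j259 Ω
|Z| = √(43.0² + 259²) = 263 Ω
I = V/|Z| = 575 mA
V_L = I·|Z_L| = 0.575 × 250 = 144 V

144 V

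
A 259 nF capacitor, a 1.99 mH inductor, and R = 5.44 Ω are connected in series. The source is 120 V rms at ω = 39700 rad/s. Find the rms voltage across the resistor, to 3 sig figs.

X_L = ωL = 79.0 Ω
X_C = 1/(ωC) = 97.3 Ω
Net reactance X = X_L − X_C = -18.3 Ω
Z = 5.44 − j18.3 Ω
|Z| = √(5.44² + 18.3²) = 19.0 Ω
I = V/|Z| = 6.30 A
V_R = I·|Z_R| = 6.30 × 5.44 = 34.3 V

34.3 V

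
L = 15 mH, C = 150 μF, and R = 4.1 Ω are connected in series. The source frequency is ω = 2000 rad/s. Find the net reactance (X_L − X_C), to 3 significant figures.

26.7 Ω

X_L = ωL = 30.0 Ω
X_C = 1/(ωC) = 3.33 Ω
X = 30.0 − 3.33 = 26.7 Ω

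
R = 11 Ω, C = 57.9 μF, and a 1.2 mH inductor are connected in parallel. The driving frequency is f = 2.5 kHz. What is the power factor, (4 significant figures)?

ω = 2πf = 15710 rad/s
X_L = ωL = 18.85 Ω
X_C = 1/(ωC) = 1.100 Ω
Parallel: admittances add. Y = 1/R + 1/(jωL) + jωC
Y = (0.09091 + j0.8564) S
|Y| = 0.8613 S → |Z| = 1/|Y| = 1.161 Ω, ∠Z = −∠Y = -83.94°
cos φ = cos(-83.94°) = 0.1056

0.1056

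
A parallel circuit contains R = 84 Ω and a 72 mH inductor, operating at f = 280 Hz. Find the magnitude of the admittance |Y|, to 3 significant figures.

ω = 2πf = 1759 rad/s
X_L = ωL = 127 Ω
Parallel: admittances add. Y = 1/R + 1/(jωL)
Y = (0.0119 − j0.00789) S
|Y| = 0.0143 S → |Z| = 1/|Y| = 70.0 Ω, ∠Z = −∠Y = 33.6°

14.3 mS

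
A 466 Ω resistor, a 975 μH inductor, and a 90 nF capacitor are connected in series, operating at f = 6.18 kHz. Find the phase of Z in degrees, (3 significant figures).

ω = 2πf = 38830 rad/s
X_L = ωL = 37.9 Ω
X_C = 1/(ωC) = 286 Ω
Net reactance X = X_L − X_C = -248 Ω
Z = 466 − j248 Ω
|Z| = √(466² + 248²) = 528 Ω
∠Z = arctan(-248/466) = -28.0°

-28.0°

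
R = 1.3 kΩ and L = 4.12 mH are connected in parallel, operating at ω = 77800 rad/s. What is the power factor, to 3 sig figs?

0.239

X_L = ωL = 321 Ω
Parallel: admittances add. Y = 1/R + 1/(jωL)
Y = (0.000769 − j0.00312) S
|Y| = 0.00321 S → |Z| = 1/|Y| = 311 Ω, ∠Z = −∠Y = 76.1°
cos φ = cos(76.1°) = 0.239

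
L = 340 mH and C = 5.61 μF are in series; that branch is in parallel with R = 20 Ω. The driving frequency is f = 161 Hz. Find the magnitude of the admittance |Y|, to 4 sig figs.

ω = 2πf = 1012 rad/s
X_L = ωL = 343.9 Ω
X_C = 1/(ωC) = 176.2 Ω
Branch 1: Z₁ = R = 20.00 Ω
Branch 2 (series LC): Z₂ = j(X_L − X_C) = j167.7 Ω
Parallel: Z = Z₁Z₂/(Z₁+Z₂), |Z| = 19.86 Ω, ∠Z = 6.800°
|Y| = 1/|Z| = 50.35 mS

50.35 mS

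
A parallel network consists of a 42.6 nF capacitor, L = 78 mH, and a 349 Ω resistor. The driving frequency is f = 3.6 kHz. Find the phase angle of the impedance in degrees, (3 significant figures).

-7.88°

ω = 2πf = 22620 rad/s
X_L = ωL = 1760 Ω
X_C = 1/(ωC) = 1040 Ω
Parallel: admittances add. Y = 1/R + 1/(jωL) + jωC
Y = (0.00287 + j0.000397) S
|Y| = 0.00289 S → |Z| = 1/|Y| = 346 Ω, ∠Z = −∠Y = -7.88°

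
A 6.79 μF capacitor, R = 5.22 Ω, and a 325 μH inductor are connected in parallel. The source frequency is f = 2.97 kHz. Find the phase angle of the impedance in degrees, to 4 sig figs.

ω = 2πf = 18660 rad/s
X_L = ωL = 6.065 Ω
X_C = 1/(ωC) = 7.892 Ω
Parallel: admittances add. Y = 1/R + 1/(jωL) + jωC
Y = (0.1916 − j0.03818) S
|Y| = 0.1953 S → |Z| = 1/|Y| = 5.119 Ω, ∠Z = −∠Y = 11.27°

11.27°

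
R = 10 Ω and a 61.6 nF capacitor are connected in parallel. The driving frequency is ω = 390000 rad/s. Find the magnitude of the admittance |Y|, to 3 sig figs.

X_C = 1/(ωC) = 41.6 Ω
Parallel: admittances add. Y = 1/R + jωC
Y = (0.100 + j0.0240) S
|Y| = 0.103 S → |Z| = 1/|Y| = 9.72 Ω, ∠Z = −∠Y = -13.5°

103 mS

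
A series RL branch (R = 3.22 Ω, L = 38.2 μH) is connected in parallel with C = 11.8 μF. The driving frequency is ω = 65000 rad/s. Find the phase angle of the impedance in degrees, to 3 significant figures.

-72.5°

X_L = ωL = 2.48 Ω
X_C = 1/(ωC) = 1.30 Ω
Branch 1 (R+jX_L): Z₁ = 3.22 + j2.48 Ω, |Z₁| = 4.07 Ω
Branch 2 (−jX_C): Z₂ = −j1.30 Ω
Parallel: Z = Z₁Z₂/(Z₁+Z₂), |Z| = 1.55 Ω, ∠Z = -72.5°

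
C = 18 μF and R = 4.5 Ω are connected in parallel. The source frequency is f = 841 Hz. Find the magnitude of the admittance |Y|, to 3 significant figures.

242 mS

ω = 2πf = 5284 rad/s
X_C = 1/(ωC) = 10.5 Ω
Parallel: admittances add. Y = 1/R + jωC
Y = (0.222 + j0.0951) S
|Y| = 0.242 S → |Z| = 1/|Y| = 4.14 Ω, ∠Z = −∠Y = -23.2°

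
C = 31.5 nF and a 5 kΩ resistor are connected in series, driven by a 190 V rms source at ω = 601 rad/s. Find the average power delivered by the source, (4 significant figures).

64.12 mW

X_C = 1/(ωC) = 52820 Ω
Z = 5000 − j52820 Ω
|Z| = √(5000² + 52820²) = 53060 Ω
∠Z = arctan(-52820/5000) = -84.59°
I = V/|Z| = 3.581 mA
P = VI cos φ = 190 × 0.003581 × cos(-84.59°) = 64.12 mW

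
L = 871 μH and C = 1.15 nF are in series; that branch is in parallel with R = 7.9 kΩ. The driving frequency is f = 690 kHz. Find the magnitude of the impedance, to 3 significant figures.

3260 Ω

ω = 2πf = 4.335e+06 rad/s
X_L = ωL = 3780 Ω
X_C = 1/(ωC) = 201 Ω
Branch 1: Z₁ = R = 7900 Ω
Branch 2 (series LC): Z₂ = j(X_L − X_C) = j3580 Ω
Parallel: Z = Z₁Z₂/(Z₁+Z₂), |Z| = 3260 Ω, ∠Z = 65.6°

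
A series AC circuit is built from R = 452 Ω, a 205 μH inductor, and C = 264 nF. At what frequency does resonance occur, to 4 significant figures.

21.63 kHz

ω₀ = 1/√(LC) = 1/√(0.000205 × 2.64e-07) = 135900 rad/s
f₀ = ω₀/(2π) = 21.63 kHz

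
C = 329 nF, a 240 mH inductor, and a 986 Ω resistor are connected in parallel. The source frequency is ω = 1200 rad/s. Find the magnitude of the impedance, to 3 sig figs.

X_L = ωL = 288 Ω
X_C = 1/(ωC) = 2530 Ω
Parallel: admittances add. Y = 1/R + 1/(jωL) + jωC
Y = (0.00101 − j0.00308) S
|Y| = 0.00324 S → |Z| = 1/|Y| = 309 Ω, ∠Z = −∠Y = 71.8°

309 Ω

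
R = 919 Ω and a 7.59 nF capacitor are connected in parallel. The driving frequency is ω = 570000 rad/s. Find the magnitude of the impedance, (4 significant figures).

X_C = 1/(ωC) = 231.1 Ω
Parallel: admittances add. Y = 1/R + jωC
Y = (0.001088 + j0.004326) S
|Y| = 0.004461 S → |Z| = 1/|Y| = 224.2 Ω, ∠Z = −∠Y = -75.88°

224.2 Ω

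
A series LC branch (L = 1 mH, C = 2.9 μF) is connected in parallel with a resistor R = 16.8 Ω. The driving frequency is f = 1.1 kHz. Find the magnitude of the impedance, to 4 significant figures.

15.65 Ω

ω = 2πf = 6912 rad/s
X_L = ωL = 6.912 Ω
X_C = 1/(ωC) = 49.89 Ω
Branch 1: Z₁ = R = 16.80 Ω
Branch 2 (series LC): Z₂ = j(X_L − X_C) = −j42.98 Ω
Parallel: Z = Z₁Z₂/(Z₁+Z₂), |Z| = 15.65 Ω, ∠Z = -21.35°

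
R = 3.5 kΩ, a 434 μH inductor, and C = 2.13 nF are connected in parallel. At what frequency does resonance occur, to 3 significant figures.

ω₀ = 1/√(LC) = 1/√(0.000434 × 2.13e-09) = 1.04e+06 rad/s
f₀ = ω₀/(2π) = 166 kHz

166 kHz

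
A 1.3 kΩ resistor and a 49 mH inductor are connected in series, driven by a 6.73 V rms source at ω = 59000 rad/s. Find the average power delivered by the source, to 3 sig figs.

5.86 mW

X_L = ωL = 2890 Ω
Z = 1300 + j2890 Ω
|Z| = √(1300² + 2890²) = 3170 Ω
∠Z = arctan(2890/1300) = 65.8°
I = V/|Z| = 2.12 mA
P = VI cos φ = 6.73 × 0.00212 × cos(65.8°) = 5.86 mW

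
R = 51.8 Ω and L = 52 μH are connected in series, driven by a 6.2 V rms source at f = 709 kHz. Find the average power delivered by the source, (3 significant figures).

ω = 2πf = 4.455e+06 rad/s
X_L = ωL = 232 Ω
Z = 51.8 + j232 Ω
|Z| = √(51.8² + 232²) = 237 Ω
∠Z = arctan(232/51.8) = 77.4°
I = V/|Z| = 26.1 mA
P = VI cos φ = 6.2 × 0.0261 × cos(77.4°) = 35.3 mW

35.3 mW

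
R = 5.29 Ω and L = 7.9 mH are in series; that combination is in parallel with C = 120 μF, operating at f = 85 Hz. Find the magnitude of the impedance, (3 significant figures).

8.41 Ω

ω = 2πf = 534.1 rad/s
X_L = ωL = 4.22 Ω
X_C = 1/(ωC) = 15.6 Ω
Branch 1 (R+jX_L): Z₁ = 5.29 + j4.22 Ω, |Z₁| = 6.77 Ω
Branch 2 (−jX_C): Z₂ = −j15.6 Ω
Parallel: Z = Z₁Z₂/(Z₁+Z₂), |Z| = 8.41 Ω, ∠Z = 13.7°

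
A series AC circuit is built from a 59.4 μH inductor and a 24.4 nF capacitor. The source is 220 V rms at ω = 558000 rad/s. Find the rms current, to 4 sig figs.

X_L = ωL = 33.15 Ω
X_C = 1/(ωC) = 73.45 Ω
Net reactance X = X_L − X_C = -40.30 Ω
Z = − j40.30 Ω
|Z| = √(0² + 40.30²) = 40.30 Ω
I = V/|Z| = 220/40.30 = 5.459 A

5.459 A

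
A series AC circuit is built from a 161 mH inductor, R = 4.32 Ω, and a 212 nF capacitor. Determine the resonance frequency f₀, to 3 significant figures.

ω₀ = 1/√(LC) = 1/√(0.161 × 2.12e-07) = 5413 rad/s
f₀ = ω₀/(2π) = 861 Hz

861 Hz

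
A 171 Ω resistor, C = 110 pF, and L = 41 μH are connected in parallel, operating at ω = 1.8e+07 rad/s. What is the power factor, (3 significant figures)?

X_L = ωL = 738 Ω
X_C = 1/(ωC) = 505 Ω
Parallel: admittances add. Y = 1/R + 1/(jωL) + jωC
Y = (0.00585 + j0.000625) S
|Y| = 0.00588 S → |Z| = 1/|Y| = 170 Ω, ∠Z = −∠Y = -6.10°
cos φ = cos(-6.10°) = 0.994

0.994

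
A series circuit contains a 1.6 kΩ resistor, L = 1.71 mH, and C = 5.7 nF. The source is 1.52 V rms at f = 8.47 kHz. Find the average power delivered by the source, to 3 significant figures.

288 μW

ω = 2πf = 53220 rad/s
X_L = ωL = 91.0 Ω
X_C = 1/(ωC) = 3300 Ω
Net reactance X = X_L − X_C = -3210 Ω
Z = 1600 − j3210 Ω
|Z| = √(1600² + 3210²) = 3580 Ω
∠Z = arctan(-3210/1600) = -63.5°
I = V/|Z| = 424 μA
P = VI cos φ = 1.52 × 0.000424 × cos(-63.5°) = 288 μW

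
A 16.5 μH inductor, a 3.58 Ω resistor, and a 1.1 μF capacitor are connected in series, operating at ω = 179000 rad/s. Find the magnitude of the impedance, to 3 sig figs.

X_L = ωL = 2.95 Ω
X_C = 1/(ωC) = 5.08 Ω
Net reactance X = X_L − X_C = -2.13 Ω
Z = 3.58 − j2.13 Ω
|Z| = √(3.58² + 2.13²) = 4.16 Ω

4.16 Ω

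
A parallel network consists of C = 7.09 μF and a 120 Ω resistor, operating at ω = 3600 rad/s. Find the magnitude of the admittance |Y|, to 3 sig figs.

26.8 mS

X_C = 1/(ωC) = 39.2 Ω
Parallel: admittances add. Y = 1/R + jωC
Y = (0.00833 + j0.0255) S
|Y| = 0.0268 S → |Z| = 1/|Y| = 37.2 Ω, ∠Z = −∠Y = -71.9°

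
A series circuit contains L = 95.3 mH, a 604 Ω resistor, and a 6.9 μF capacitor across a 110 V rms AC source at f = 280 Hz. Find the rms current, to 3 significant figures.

180 mA

ω = 2πf = 1759 rad/s
X_L = ωL = 168 Ω
X_C = 1/(ωC) = 82.4 Ω
Net reactance X = X_L − X_C = 85.3 Ω
Z = 604 + j85.3 Ω
|Z| = √(604² + 85.3²) = 610 Ω
I = V/|Z| = 110/610 = 180 mA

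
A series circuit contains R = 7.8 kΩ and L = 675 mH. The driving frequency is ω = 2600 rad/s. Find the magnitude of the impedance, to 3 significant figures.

X_L = ωL = 1760 Ω
Z = 7800 + j1760 Ω
|Z| = √(7800² + 1760²) = 8000 Ω

8000 Ω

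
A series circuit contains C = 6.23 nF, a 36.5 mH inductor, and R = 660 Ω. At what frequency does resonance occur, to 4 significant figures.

10.55 kHz

ω₀ = 1/√(LC) = 1/√(0.0365 × 6.23e-09) = 66310 rad/s
f₀ = ω₀/(2π) = 10.55 kHz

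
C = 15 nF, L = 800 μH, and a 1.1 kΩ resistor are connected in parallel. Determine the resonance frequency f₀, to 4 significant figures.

ω₀ = 1/√(LC) = 1/√(0.0008 × 1.5e-08) = 288700 rad/s
f₀ = ω₀/(2π) = 45.94 kHz

45.94 kHz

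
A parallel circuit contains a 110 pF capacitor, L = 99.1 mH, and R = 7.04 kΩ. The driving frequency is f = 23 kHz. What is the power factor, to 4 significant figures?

ω = 2πf = 144500 rad/s
X_L = ωL = 14320 Ω
X_C = 1/(ωC) = 62910 Ω
Parallel: admittances add. Y = 1/R + 1/(jωL) + jωC
Y = (0.0001420 − j5.393e-05) S
|Y| = 0.0001519 S → |Z| = 1/|Y| = 6582 Ω, ∠Z = −∠Y = 20.79°
cos φ = cos(20.79°) = 0.9349

0.9349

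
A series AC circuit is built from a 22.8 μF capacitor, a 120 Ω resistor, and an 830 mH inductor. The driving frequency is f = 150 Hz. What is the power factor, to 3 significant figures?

0.161

ω = 2πf = 942.5 rad/s
X_L = ωL = 782 Ω
X_C = 1/(ωC) = 46.5 Ω
Net reactance X = X_L − X_C = 736 Ω
Z = 120 + j736 Ω
|Z| = √(120² + 736²) = 745 Ω
∠Z = arctan(736/120) = 80.7°
cos φ = cos(80.7°) = 0.161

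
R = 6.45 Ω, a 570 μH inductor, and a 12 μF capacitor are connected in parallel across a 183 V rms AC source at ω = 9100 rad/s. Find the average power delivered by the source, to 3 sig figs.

5.19 kW

X_L = ωL = 5.19 Ω
X_C = 1/(ωC) = 9.16 Ω
Parallel: admittances add. Y = 1/R + 1/(jωL) + jωC
Y = (0.155 − j0.0836) S
|Y| = 0.176 S → |Z| = 1/|Y| = 5.68 Ω, ∠Z = −∠Y = 28.3°
I = V/|Z| = 32.2 A
P = VI cos φ = 183 × 32.2 × cos(28.3°) = 5.19 kW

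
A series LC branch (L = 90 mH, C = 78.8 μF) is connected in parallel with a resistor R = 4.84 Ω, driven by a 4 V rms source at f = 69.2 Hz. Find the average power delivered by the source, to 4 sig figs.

ω = 2πf = 434.8 rad/s
X_L = ωL = 39.13 Ω
X_C = 1/(ωC) = 29.19 Ω
Branch 1: Z₁ = R = 4.840 Ω
Branch 2 (series LC): Z₂ = j(X_L − X_C) = j9.945 Ω
Parallel: Z = Z₁Z₂/(Z₁+Z₂), |Z| = 4.352 Ω, ∠Z = 25.95°
I = V/|Z| = 919.1 mA
P = VI cos φ = 4 × 0.9191 × cos(25.95°) = 3.306 W

3.306 W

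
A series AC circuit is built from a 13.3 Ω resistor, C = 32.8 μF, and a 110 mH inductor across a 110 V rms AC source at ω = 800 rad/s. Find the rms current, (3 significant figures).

X_L = ωL = 88.0 Ω
X_C = 1/(ωC) = 38.1 Ω
Net reactance X = X_L − X_C = 49.9 Ω
Z = 13.3 + j49.9 Ω
|Z| = √(13.3² + 49.9²) = 51.6 Ω
I = V/|Z| = 110/51.6 = 2.13 A

2.13 A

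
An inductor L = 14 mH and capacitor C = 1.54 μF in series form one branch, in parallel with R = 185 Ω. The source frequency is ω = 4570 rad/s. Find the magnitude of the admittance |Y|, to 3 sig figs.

13.9 mS

X_L = ωL = 64.0 Ω
X_C = 1/(ωC) = 142 Ω
Branch 1: Z₁ = R = 185 Ω
Branch 2 (series LC): Z₂ = j(X_L − X_C) = −j78.1 Ω
Parallel: Z = Z₁Z₂/(Z₁+Z₂), |Z| = 72.0 Ω, ∠Z = -67.1°
|Y| = 1/|Z| = 13.9 mS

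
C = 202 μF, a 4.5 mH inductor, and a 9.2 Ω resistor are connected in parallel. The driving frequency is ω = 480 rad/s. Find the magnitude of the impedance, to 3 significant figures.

X_L = ωL = 2.16 Ω
X_C = 1/(ωC) = 10.3 Ω
Parallel: admittances add. Y = 1/R + 1/(jωL) + jωC
Y = (0.109 − j0.366) S
|Y| = 0.382 S → |Z| = 1/|Y| = 2.62 Ω, ∠Z = −∠Y = 73.5°

2.62 Ω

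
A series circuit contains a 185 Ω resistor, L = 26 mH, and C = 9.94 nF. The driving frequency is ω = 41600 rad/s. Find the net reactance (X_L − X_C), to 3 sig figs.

X_L = ωL = 1080 Ω
X_C = 1/(ωC) = 2420 Ω
X = 1080 − 2420 = -1340 Ω

-1340 Ω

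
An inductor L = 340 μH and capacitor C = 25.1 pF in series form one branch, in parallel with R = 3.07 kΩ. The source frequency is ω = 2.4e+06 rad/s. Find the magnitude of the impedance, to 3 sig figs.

3010 Ω

X_L = ωL = 816 Ω
X_C = 1/(ωC) = 16600 Ω
Branch 1: Z₁ = R = 3070 Ω
Branch 2 (series LC): Z₂ = j(X_L − X_C) = −j15800 Ω
Parallel: Z = Z₁Z₂/(Z₁+Z₂), |Z| = 3010 Ω, ∠Z = -11.0°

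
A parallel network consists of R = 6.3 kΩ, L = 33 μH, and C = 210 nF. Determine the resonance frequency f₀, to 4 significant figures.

60.46 kHz

ω₀ = 1/√(LC) = 1/√(3.3e-05 × 2.1e-07) = 379900 rad/s
f₀ = ω₀/(2π) = 60.46 kHz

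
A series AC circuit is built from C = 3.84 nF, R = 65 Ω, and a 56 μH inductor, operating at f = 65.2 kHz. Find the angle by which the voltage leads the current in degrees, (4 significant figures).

ω = 2πf = 409700 rad/s
X_L = ωL = 22.94 Ω
X_C = 1/(ωC) = 635.7 Ω
Net reactance X = X_L − X_C = -612.7 Ω
Z = 65.00 − j612.7 Ω
|Z| = √(65.00² + 612.7²) = 616.2 Ω
∠Z = arctan(-612.7/65.00) = -83.94°

-83.94°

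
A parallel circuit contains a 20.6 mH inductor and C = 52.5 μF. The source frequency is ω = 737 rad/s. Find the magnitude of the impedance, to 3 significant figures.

X_L = ωL = 15.2 Ω
X_C = 1/(ωC) = 25.8 Ω
Parallel: admittances add. Y = 1/(jωL) + jωC
Y = (0 − j0.0272) S
|Y| = 0.0272 S → |Z| = 1/|Y| = 36.8 Ω, ∠Z = −∠Y = 90.0°

36.8 Ω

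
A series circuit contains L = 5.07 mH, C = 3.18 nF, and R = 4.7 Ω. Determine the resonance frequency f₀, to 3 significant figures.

39.6 kHz

ω₀ = 1/√(LC) = 1/√(0.00507 × 3.18e-09) = 249000 rad/s
f₀ = ω₀/(2π) = 39.6 kHz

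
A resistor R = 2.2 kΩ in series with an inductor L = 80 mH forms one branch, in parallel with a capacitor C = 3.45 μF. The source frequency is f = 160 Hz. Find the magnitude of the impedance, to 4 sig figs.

ω = 2πf = 1005 rad/s
X_L = ωL = 80.42 Ω
X_C = 1/(ωC) = 288.3 Ω
Branch 1 (R+jX_L): Z₁ = 2200 + j80.42 Ω, |Z₁| = 2201 Ω
Branch 2 (−jX_C): Z₂ = −j288.3 Ω
Parallel: Z = Z₁Z₂/(Z₁+Z₂), |Z| = 287.2 Ω, ∠Z = -82.51°

287.2 Ω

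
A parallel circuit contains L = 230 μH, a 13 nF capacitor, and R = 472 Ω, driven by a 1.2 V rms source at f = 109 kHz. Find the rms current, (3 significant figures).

ω = 2πf = 684900 rad/s
X_L = ωL = 158 Ω
X_C = 1/(ωC) = 112 Ω
Parallel: admittances add. Y = 1/R + 1/(jωL) + jωC
Y = (0.00212 + j0.00255) S
|Y| = 0.00332 S → |Z| = 1/|Y| = 301 Ω, ∠Z = −∠Y = -50.3°
I = V/|Z| = 1.2/301 = 3.98 mA

3.98 mA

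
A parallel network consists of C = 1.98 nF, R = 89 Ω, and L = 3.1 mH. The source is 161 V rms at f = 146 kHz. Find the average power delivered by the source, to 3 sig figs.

291 W

ω = 2πf = 917300 rad/s
X_L = ωL = 2840 Ω
X_C = 1/(ωC) = 551 Ω
Parallel: admittances add. Y = 1/R + 1/(jωL) + jωC
Y = (0.0112 + j0.00146) S
|Y| = 0.0113 S → |Z| = 1/|Y| = 88.3 Ω, ∠Z = −∠Y = -7.43°
I = V/|Z| = 1.82 A
P = VI cos φ = 161 × 1.82 × cos(-7.43°) = 291 W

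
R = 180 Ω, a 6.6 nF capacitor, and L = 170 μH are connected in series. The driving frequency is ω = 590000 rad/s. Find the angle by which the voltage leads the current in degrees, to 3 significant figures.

-41.0°

X_L = ωL = 100 Ω
X_C = 1/(ωC) = 257 Ω
Net reactance X = X_L − X_C = -157 Ω
Z = 180 − j157 Ω
|Z| = √(180² + 157²) = 239 Ω
∠Z = arctan(-157/180) = -41.0°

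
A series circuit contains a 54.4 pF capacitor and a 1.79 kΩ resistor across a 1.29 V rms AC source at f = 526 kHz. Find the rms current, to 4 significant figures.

ω = 2πf = 3.305e+06 rad/s
X_C = 1/(ωC) = 5562 Ω
Z = 1790 − j5562 Ω
|Z| = √(1790² + 5562²) = 5843 Ω
I = V/|Z| = 1.29/5843 = 220.8 μA

220.8 μA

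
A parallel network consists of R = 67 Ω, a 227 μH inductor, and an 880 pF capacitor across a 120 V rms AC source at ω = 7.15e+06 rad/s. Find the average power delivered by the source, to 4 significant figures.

X_L = ωL = 1623 Ω
X_C = 1/(ωC) = 158.9 Ω
Parallel: admittances add. Y = 1/R + 1/(jωL) + jωC
Y = (0.01493 + j0.005676) S
|Y| = 0.01597 S → |Z| = 1/|Y| = 62.62 Ω, ∠Z = −∠Y = -20.82°
I = V/|Z| = 1.916 A
P = VI cos φ = 120 × 1.916 × cos(-20.82°) = 214.9 W

214.9 W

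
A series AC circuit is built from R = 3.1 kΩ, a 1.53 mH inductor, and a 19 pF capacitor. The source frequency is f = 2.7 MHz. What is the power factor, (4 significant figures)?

ω = 2πf = 1.696e+07 rad/s
X_L = ωL = 25960 Ω
X_C = 1/(ωC) = 3102 Ω
Net reactance X = X_L − X_C = 22850 Ω
Z = 3100 + j22850 Ω
|Z| = √(3100² + 22850²) = 23060 Ω
∠Z = arctan(22850/3100) = 82.28°
cos φ = cos(82.28°) = 0.1344

0.1344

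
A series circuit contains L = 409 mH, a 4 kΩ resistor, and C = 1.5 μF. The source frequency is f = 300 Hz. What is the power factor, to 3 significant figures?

0.995

ω = 2πf = 1885 rad/s
X_L = ωL = 771 Ω
X_C = 1/(ωC) = 354 Ω
Net reactance X = X_L − X_C = 417 Ω
Z = 4000 + j417 Ω
|Z| = √(4000² + 417²) = 4020 Ω
∠Z = arctan(417/4000) = 5.96°
cos φ = cos(5.96°) = 0.995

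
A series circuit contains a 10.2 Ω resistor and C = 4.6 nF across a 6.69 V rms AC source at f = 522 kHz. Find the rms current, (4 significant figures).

ω = 2πf = 3.28e+06 rad/s
X_C = 1/(ωC) = 66.28 Ω
Z = 10.20 − j66.28 Ω
|Z| = √(10.20² + 66.28²) = 67.06 Ω
I = V/|Z| = 6.69/67.06 = 99.76 mA

99.76 mA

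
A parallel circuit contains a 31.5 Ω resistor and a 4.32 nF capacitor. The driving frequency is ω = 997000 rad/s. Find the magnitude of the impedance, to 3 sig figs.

X_C = 1/(ωC) = 232 Ω
Parallel: admittances add. Y = 1/R + jωC
Y = (0.0317 + j0.00431) S
|Y| = 0.0320 S → |Z| = 1/|Y| = 31.2 Ω, ∠Z = −∠Y = -7.73°

31.2 Ω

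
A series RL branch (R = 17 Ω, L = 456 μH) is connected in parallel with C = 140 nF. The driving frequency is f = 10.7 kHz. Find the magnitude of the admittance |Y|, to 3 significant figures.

20.8 mS

ω = 2πf = 67230 rad/s
X_L = ωL = 30.7 Ω
X_C = 1/(ωC) = 106 Ω
Branch 1 (R+jX_L): Z₁ = 17.0 + j30.7 Ω, |Z₁| = 35.1 Ω
Branch 2 (−jX_C): Z₂ = −j106 Ω
Parallel: Z = Z₁Z₂/(Z₁+Z₂), |Z| = 48.1 Ω, ∠Z = 48.3°
|Y| = 1/|Z| = 20.8 mS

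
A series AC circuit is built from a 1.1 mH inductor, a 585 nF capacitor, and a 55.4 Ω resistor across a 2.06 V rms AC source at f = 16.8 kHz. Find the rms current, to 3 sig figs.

18.0 mA

ω = 2πf = 105600 rad/s
X_L = ωL = 116 Ω
X_C = 1/(ωC) = 16.2 Ω
Net reactance X = X_L − X_C = 99.9 Ω
Z = 55.4 + j99.9 Ω
|Z| = √(55.4² + 99.9²) = 114 Ω
I = V/|Z| = 2.06/114 = 18.0 mA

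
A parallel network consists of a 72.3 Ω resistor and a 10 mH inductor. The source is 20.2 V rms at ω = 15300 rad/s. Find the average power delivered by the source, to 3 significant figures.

5.64 W

X_L = ωL = 153 Ω
Parallel: admittances add. Y = 1/R + 1/(jωL)
Y = (0.0138 − j0.00654) S
|Y| = 0.0153 S → |Z| = 1/|Y| = 65.4 Ω, ∠Z = −∠Y = 25.3°
I = V/|Z| = 309 mA
P = VI cos φ = 20.2 × 0.309 × cos(25.3°) = 5.64 W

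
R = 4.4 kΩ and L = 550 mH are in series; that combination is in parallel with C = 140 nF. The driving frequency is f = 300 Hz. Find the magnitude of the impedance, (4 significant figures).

3300 Ω

ω = 2πf = 1885 rad/s
X_L = ωL = 1037 Ω
X_C = 1/(ωC) = 3789 Ω
Branch 1 (R+jX_L): Z₁ = 4400 + j1037 Ω, |Z₁| = 4520 Ω
Branch 2 (−jX_C): Z₂ = −j3789 Ω
Parallel: Z = Z₁Z₂/(Z₁+Z₂), |Z| = 3300 Ω, ∠Z = -44.71°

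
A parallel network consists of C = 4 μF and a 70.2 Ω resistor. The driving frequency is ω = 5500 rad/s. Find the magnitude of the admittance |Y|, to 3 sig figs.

X_C = 1/(ωC) = 45.5 Ω
Parallel: admittances add. Y = 1/R + jωC
Y = (0.0142 + j0.0220) S
|Y| = 0.0262 S → |Z| = 1/|Y| = 38.2 Ω, ∠Z = −∠Y = -57.1°

26.2 mS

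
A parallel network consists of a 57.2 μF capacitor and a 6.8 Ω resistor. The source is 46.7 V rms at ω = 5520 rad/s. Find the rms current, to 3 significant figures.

16.3 A

X_C = 1/(ωC) = 3.17 Ω
Parallel: admittances add. Y = 1/R + jωC
Y = (0.147 + j0.316) S
|Y| = 0.348 S → |Z| = 1/|Y| = 2.87 Ω, ∠Z = −∠Y = -65.0°
I = V/|Z| = 46.7/2.87 = 16.3 A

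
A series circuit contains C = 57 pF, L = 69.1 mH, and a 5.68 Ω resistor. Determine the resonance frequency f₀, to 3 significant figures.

80.2 kHz

ω₀ = 1/√(LC) = 1/√(0.0691 × 5.7e-11) = 503900 rad/s
f₀ = ω₀/(2π) = 80.2 kHz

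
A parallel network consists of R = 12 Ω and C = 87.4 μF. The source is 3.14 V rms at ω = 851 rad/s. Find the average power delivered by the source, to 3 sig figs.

X_C = 1/(ωC) = 13.4 Ω
Parallel: admittances add. Y = 1/R + jωC
Y = (0.0833 + j0.0744) S
|Y| = 0.112 S → |Z| = 1/|Y| = 8.95 Ω, ∠Z = −∠Y = -41.7°
I = V/|Z| = 351 mA
P = VI cos φ = 3.14 × 0.351 × cos(-41.7°) = 822 mW

822 mW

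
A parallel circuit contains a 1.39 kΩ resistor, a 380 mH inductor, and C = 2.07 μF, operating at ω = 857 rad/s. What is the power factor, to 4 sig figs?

0.4851

X_L = ωL = 325.7 Ω
X_C = 1/(ωC) = 563.7 Ω
Parallel: admittances add. Y = 1/R + 1/(jωL) + jωC
Y = (0.0007194 − j0.001297) S
|Y| = 0.001483 S → |Z| = 1/|Y| = 674.4 Ω, ∠Z = −∠Y = 60.98°
cos φ = cos(60.98°) = 0.4851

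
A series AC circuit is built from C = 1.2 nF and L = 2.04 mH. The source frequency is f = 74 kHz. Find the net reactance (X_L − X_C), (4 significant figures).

ω = 2πf = 465000 rad/s
X_L = ωL = 948.5 Ω
X_C = 1/(ωC) = 1792 Ω
X = 948.5 − 1792 = -843.8 Ω

-843.8 Ω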